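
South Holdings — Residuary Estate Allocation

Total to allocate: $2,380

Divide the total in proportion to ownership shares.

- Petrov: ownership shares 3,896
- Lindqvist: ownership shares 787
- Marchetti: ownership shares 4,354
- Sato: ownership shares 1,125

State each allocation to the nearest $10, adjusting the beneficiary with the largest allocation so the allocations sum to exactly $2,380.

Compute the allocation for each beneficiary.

Combined ownership shares = 10,162.
Raw shares: Petrov 3,896/10,162 × $2,380 = 912.47; Lindqvist 787/10,162 × $2,380 = 184.32; Marchetti 4,354/10,162 × $2,380 = 1,019.73; Sato 1,125/10,162 × $2,380 = 263.48.
At nearest $10: Petrov $910; Lindqvist $180; Marchetti $1,020; Sato $260. Sum = $2,370.
Difference $2,380 − $2,370 = +$10 applied to largest allocation (Marchetti): Marchetti becomes $1,030.

Petrov: $910; Lindqvist: $180; Marchetti: $1,030; Sato: $260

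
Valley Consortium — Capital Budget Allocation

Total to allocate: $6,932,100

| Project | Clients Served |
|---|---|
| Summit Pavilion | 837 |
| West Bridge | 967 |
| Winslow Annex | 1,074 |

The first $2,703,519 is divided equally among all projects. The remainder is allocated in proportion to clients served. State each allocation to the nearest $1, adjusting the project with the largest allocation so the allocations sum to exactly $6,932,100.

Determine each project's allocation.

Summit Pavilion: $2,130,958 · West Bridge: $2,321,964 · Winslow Annex: $2,479,178

Equal tier: $2,703,519 ÷ 3 = $901,173 apiece.
Remainder $4,228,581 by clients served (total 2,878): Summit Pavilion 1,229,785.37 → $1,229,785; West Bridge 1,420,791.46 → $1,420,791; Winslow Annex 1,578,004.17 → $1,578,004.
Rounding difference +$1 on remainder applied to Winslow Annex.
Totals: Summit Pavilion $901,173 + $1,229,785 = $2,130,958; West Bridge $901,173 + $1,420,791 = $2,321,964; Winslow Annex $901,173 + $1,578,005 = $2,479,178.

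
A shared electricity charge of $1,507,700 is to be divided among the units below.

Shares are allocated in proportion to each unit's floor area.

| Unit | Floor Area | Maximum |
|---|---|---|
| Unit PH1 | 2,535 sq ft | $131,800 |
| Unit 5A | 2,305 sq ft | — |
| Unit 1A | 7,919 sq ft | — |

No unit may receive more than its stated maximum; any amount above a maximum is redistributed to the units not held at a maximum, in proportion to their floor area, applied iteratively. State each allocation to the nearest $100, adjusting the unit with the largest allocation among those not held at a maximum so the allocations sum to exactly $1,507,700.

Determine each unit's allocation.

Total floor area = 12,759.
Unconstrained shares: Unit PH1 299,554.78; Unit 5A 272,376.24; Unit 1A 935,768.97.
Cap binds for Unit PH1 ($131,800); residual $1,375,900 reallocated over remaining floor area 10,224.
Shares after redistribution: Unit 5A 310,196.55 → $310,200; Unit 1A 1,065,703.45 → $1,065,700.

Unit PH1: $131,800 · Unit 5A: $310,200 · Unit 1A: $1,065,700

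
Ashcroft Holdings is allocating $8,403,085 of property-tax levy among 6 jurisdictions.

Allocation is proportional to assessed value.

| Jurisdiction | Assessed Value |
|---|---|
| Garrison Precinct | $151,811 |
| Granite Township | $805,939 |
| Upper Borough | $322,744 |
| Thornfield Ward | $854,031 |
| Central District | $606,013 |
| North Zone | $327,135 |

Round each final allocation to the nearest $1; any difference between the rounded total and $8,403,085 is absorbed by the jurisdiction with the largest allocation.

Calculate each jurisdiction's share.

Assessed value total: 3,067,673.
Proportional shares: Garrison Precinct 151,811/3,067,673 × $8,403,085 = 415,846.39; Granite Township 805,939/3,067,673 × $8,403,085 = 2,207,658.35; Upper Borough 322,744/3,067,673 × $8,403,085 = 884,072.48; Thornfield Ward 854,031/3,067,673 × $8,403,085 = 2,339,393.76; Central District 606,013/3,067,673 × $8,403,085 = 1,660,013.55; North Zone 327,135/3,067,673 × $8,403,085 = 896,100.47.
At nearest $1: Garrison Precinct $415,846; Granite Township $2,207,658; Upper Borough $884,072; Thornfield Ward $2,339,394; Central District $1,660,014; North Zone $896,100. Sum = $8,403,084.
Difference $8,403,085 − $8,403,084 = +$1 applied to largest allocation (Thornfield Ward): Thornfield Ward becomes $2,339,395.

Garrison Precinct: $415,846; Granite Township: $2,207,658; Upper Borough: $884,072; Thornfield Ward: $2,339,395; Central District: $1,660,014; North Zone: $896,100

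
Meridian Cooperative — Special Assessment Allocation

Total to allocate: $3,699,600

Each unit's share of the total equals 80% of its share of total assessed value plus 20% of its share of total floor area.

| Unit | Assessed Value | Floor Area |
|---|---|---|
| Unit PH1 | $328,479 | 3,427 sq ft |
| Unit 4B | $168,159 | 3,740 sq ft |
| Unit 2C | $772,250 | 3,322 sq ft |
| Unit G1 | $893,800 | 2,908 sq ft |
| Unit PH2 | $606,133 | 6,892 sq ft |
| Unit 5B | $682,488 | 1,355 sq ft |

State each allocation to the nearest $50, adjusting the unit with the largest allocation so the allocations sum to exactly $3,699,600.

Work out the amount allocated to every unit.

Unit PH1: $398,850 · Unit 4B: $272,050 · Unit 2C: $775,800 · Unit G1: $865,900 · Unit PH2: $755,400 · Unit 5B: $631,600

Assessed value total 3,451,309; floor area total 21,644.
Blended shares (80% assessed value + 20% floor area): Unit PH1 0.1078; Unit 4B 0.0735; Unit 2C 0.2097; Unit G1 0.2341; Unit PH2 0.2042; Unit 5B 0.1707.
Proportional shares: Unit PH1 398,843.25; Unit 4B 272,060.57; Unit 2C 775,810.84; Unit G1 865,893.42; Unit PH2 755,400.45; Unit 5B 631,591.47.
After rounding ($50): Unit PH1 $398,850; Unit 4B $272,050; Unit 2C $775,800; Unit G1 $865,900; Unit PH2 $755,400; Unit 5B $631,600. Sum = $3,699,600.
Rounded total matches; no reconciliation needed.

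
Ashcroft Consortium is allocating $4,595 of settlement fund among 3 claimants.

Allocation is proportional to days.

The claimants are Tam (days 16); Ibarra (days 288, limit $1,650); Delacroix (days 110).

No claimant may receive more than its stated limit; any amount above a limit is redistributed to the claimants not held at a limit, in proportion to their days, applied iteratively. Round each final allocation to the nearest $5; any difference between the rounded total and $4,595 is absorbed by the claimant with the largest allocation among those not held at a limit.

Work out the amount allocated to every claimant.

Days total: 414.
Pro-rata shares before constraints: Tam 177.58; Ibarra 3,196.52; Delacroix 1,220.89.
Held at cap: Ibarra ($1,650); remaining pool $2,945 reallocated over remaining days 126.
Shares after redistribution: Tam 373.97 → $375; Delacroix 2,571.03 → $2,570.

Tam: $375 · Ibarra: $1,650 · Delacroix: $2,570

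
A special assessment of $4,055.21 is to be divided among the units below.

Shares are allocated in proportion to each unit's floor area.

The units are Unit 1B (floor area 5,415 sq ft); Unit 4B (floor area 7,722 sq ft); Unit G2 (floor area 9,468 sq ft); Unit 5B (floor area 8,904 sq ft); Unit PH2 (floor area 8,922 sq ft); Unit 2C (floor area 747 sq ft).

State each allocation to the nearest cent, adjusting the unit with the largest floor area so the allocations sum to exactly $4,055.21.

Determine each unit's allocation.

Unit 1B: $533.27; Unit 4B: $760.46; Unit G2: $932.41; Unit 5B: $876.87; Unit PH2: $878.64; Unit 2C: $73.56

Total floor area = 5,415 + 7,722 + 9,468 + 8,904 + 8,922 + 747 = 41,178.
Pro-rata amounts: Unit 1B 533.2693; Unit 4B 760.4627; Unit G2 932.4088; Unit 5B 876.8660; Unit PH2 878.6387; Unit 2C 73.5646.
Rounded to nearest cent: Unit 1B $533.27; Unit 4B $760.46; Unit G2 $932.41; Unit 5B $876.87; Unit PH2 $878.64; Unit 2C $73.56. Sum = $4,055.21.
Sum already equals the total — no adjustment.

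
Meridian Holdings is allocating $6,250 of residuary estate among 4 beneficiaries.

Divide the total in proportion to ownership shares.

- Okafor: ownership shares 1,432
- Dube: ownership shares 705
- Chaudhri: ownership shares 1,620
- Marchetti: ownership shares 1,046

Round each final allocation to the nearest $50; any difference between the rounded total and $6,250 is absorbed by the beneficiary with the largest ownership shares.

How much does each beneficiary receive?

Ownership shares total: 1,432 + 705 + 1,620 + 1,046 = 4,803.
Raw shares: Okafor 1,863.42; Dube 917.40; Chaudhri 2,108.06; Marchetti 1,361.13.
At nearest $50: Okafor $1,850; Dube $900; Chaudhri $2,100; Marchetti $1,350. Sum = $6,200.
Difference $6,250 − $6,200 = +$50 applied to largest ownership shares (Chaudhri): Chaudhri becomes $2,150.

Okafor: $1,850 · Dube: $900 · Chaudhri: $2,150 · Marchetti: $1,350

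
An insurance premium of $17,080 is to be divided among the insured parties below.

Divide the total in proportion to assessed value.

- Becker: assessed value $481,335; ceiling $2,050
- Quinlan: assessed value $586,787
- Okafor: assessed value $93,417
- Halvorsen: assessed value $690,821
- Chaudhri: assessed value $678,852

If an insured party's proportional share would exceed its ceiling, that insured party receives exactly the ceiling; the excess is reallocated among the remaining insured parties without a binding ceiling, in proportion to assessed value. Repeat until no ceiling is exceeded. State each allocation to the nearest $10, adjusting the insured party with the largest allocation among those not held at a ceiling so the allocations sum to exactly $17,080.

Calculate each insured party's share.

Combined assessed value = 2,531,212.
Unconstrained shares: Becker 3,247.93; Quinlan 3,959.50; Okafor 630.36; Halvorsen 4,661.49; Chaudhri 4,580.73.
Held at cap: Becker ($2,050); remaining pool $15,030 reallocated over remaining assessed value 2,049,877.
Remaining shares: Quinlan 4,302.41 → $4,300; Okafor 684.95 → $680; Halvorsen 5,065.20 → $5,070; Chaudhri 4,977.44 → $4,980.

Becker: $2,050 | Quinlan: $4,300 | Okafor: $680 | Halvorsen: $5,070 | Chaudhri: $4,980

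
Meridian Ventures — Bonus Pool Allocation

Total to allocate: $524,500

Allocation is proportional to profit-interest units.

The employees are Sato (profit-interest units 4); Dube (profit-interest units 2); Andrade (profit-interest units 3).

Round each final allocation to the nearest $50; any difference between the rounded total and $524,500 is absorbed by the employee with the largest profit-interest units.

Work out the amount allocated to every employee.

Profit-interest units total: 4 + 2 + 3 = 9.
Pro-rata amounts: Sato 233,111.11; Dube 116,555.56; Andrade 174,833.33.
Rounded to nearest $50: Sato $233,100; Dube $116,550; Andrade $174,850. Sum = $524,500.
Sum already equals the total — no adjustment.

Sato: $233,100 | Dube: $116,550 | Andrade: $174,850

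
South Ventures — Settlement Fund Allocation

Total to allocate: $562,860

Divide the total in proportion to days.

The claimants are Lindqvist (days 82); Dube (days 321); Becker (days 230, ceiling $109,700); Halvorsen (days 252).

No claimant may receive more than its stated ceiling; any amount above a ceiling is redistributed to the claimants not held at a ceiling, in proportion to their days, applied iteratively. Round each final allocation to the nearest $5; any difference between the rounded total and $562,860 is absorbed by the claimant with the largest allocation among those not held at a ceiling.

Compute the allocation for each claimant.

Total days = 885.
Pro-rata shares before constraints: Lindqvist 52,152.00; Dube 204,156.00; Becker 146,280.00; Halvorsen 160,272.00.
Held at cap: Becker ($109,700); remaining pool $453,160 reallocated over remaining days 655.
Shares after redistribution: Lindqvist 56,731.48 → $56,730; Dube 222,082.99 → $222,085; Halvorsen 174,345.53 → $174,345.

Lindqvist: $56,730 · Dube: $222,085 · Becker: $109,700 · Halvorsen: $174,345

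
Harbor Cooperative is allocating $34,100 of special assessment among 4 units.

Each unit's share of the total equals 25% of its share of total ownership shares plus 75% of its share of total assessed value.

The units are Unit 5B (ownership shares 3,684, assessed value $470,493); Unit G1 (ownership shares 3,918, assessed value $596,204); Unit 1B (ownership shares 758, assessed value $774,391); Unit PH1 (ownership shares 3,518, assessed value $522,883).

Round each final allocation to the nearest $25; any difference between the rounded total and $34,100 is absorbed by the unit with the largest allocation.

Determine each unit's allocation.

Unit 5B: $7,725 | Unit G1: $9,275 | Unit 1B: $8,925 | Unit PH1: $8,175

Totals — ownership shares 11,878, assessed value 2,363,971.
Blended shares (25% ownership shares + 75% assessed value): Unit 5B 0.2268; Unit G1 0.2716; Unit 1B 0.2616; Unit PH1 0.2399.
Proportional shares: Unit 5B 7,734.16; Unit G1 9,262.13; Unit 1B 8,921.90; Unit PH1 8,181.81.
After rounding ($25): Unit 5B $7,725; Unit G1 $9,250; Unit 1B $8,925; Unit PH1 $8,175. Sum = $34,075.
Difference $34,100 − $34,075 = +$25 applied to largest allocation (Unit G1): Unit G1 becomes $9,275.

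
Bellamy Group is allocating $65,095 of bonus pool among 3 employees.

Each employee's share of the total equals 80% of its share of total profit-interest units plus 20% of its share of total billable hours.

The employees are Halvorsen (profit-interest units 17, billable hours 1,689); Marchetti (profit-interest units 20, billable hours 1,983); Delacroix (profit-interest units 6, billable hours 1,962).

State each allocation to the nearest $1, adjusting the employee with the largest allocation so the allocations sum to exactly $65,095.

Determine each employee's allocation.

Halvorsen: $24,491 · Marchetti: $28,804 · Delacroix: $11,800

Totals — profit-interest units 43, billable hours 5,634.
Composite weights (80% profit-interest units + 20% billable hours): Halvorsen 0.3762; Marchetti 0.4425; Delacroix 0.1813.
Pro-rata amounts: Halvorsen 24,491.11; Marchetti 28,803.70; Delacroix 11,800.19.
At nearest $1: Halvorsen $24,491; Marchetti $28,804; Delacroix $11,800. Sum = $65,095.
Sum already equals the total — no adjustment.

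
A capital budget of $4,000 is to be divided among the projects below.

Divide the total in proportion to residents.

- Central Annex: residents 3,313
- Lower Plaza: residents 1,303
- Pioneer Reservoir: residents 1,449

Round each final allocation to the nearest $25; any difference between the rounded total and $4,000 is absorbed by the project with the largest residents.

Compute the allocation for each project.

Residents total: 3,313 + 1,303 + 1,449 = 6,065.
Pro-rata amounts: Central Annex 2,185.00; Lower Plaza 859.36; Pioneer Reservoir 955.65.
Rounded to nearest $25: Central Annex $2,175; Lower Plaza $850; Pioneer Reservoir $950. Sum = $3,975.
Difference $4,000 − $3,975 = +$25 applied to largest residents (Central Annex): Central Annex becomes $2,200.

Central Annex: $2,200 · Lower Plaza: $850 · Pioneer Reservoir: $950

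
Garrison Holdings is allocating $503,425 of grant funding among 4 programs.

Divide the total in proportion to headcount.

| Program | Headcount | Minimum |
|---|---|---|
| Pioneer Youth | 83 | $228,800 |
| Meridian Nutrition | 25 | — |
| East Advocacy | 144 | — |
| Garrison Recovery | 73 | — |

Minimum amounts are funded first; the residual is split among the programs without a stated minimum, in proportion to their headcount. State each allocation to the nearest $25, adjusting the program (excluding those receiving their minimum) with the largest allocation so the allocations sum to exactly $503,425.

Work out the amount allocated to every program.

Pioneer Youth: $228,800 · Meridian Nutrition: $28,375 · East Advocacy: $163,400 · Garrison Recovery: $82,850

Fund the minimums — Pioneer Youth $228,800. Remaining pool $274,625.
Remaining pool split over remaining headcount 242: Meridian Nutrition 28,370.35 → $28,375; East Advocacy 163,413.22 → $163,425; Garrison Recovery 82,841.43 → $82,850.
Rounding difference −$25 applied to East Advocacy → $163,400.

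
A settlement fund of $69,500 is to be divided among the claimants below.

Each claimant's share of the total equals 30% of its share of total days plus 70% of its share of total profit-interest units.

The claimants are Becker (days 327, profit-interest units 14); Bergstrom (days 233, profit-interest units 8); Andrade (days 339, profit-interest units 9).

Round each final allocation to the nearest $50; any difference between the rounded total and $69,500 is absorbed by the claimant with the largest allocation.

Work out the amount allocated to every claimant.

Totals — days 899, profit-interest units 31.
Composite weights (30% days + 70% profit-interest units): Becker 0.4253; Bergstrom 0.2584; Andrade 0.3164.
Raw shares: Becker 29,554.89; Bergstrom 17,958.68; Andrade 21,986.43.
Rounded to nearest $50: Becker $29,550; Bergstrom $17,950; Andrade $22,000. Sum = $69,500.
Rounded total matches; no reconciliation needed.

Becker: $29,550; Bergstrom: $17,950; Andrade: $22,000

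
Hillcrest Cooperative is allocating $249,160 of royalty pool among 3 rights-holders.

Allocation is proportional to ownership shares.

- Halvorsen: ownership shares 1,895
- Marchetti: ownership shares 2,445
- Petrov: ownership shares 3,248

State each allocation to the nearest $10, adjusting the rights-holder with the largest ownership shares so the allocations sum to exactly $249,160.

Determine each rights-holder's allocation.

Halvorsen: $62,220 · Marchetti: $80,280 · Petrov: $106,660

Ownership shares total: 7,588.
Proportional shares: Halvorsen 1,895/7,588 × $249,160 = 62,224.33; Marchetti 2,445/7,588 × $249,160 = 80,284.16; Petrov 3,248/7,588 × $249,160 = 106,651.51.
After rounding ($10): Halvorsen $62,220; Marchetti $80,280; Petrov $106,650. Sum = $249,150.
Difference $249,160 − $249,150 = +$10 applied to largest ownership shares (Petrov): Petrov becomes $106,660.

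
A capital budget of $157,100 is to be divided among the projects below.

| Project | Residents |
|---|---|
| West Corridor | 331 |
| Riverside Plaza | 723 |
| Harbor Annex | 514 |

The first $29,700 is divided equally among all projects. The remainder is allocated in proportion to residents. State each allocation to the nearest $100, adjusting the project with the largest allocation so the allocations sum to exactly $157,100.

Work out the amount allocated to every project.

West Corridor: $36,800 | Riverside Plaza: $68,600 | Harbor Annex: $51,700

Equal tier: $29,700 ÷ 3 = $9,900 apiece.
Remainder $127,400 by residents (total 1,568): West Corridor 26,893.75 → $26,900; Riverside Plaza 58,743.75 → $58,700; Harbor Annex 41,762.50 → $41,800.
Totals: West Corridor $9,900 + $26,900 = $36,800; Riverside Plaza $9,900 + $58,700 = $68,600; Harbor Annex $9,900 + $41,800 = $51,700.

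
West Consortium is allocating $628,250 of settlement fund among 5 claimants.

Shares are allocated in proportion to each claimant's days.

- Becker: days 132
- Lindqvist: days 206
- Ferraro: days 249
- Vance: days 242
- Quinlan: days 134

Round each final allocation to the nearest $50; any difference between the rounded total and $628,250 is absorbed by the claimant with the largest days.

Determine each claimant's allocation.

Becker: $86,100 | Lindqvist: $134,400 | Ferraro: $162,450 | Vance: $157,900 | Quinlan: $87,400

Days total: 132 + 206 + 249 + 242 + 134 = 963.
Raw shares: Becker 86,115.26; Lindqvist 134,392.00; Ferraro 162,444.70; Vance 157,877.99; Quinlan 87,420.04.
Rounded to nearest $50: Becker $86,100; Lindqvist $134,400; Ferraro $162,450; Vance $157,900; Quinlan $87,400. Sum = $628,250.
No rounding difference to absorb.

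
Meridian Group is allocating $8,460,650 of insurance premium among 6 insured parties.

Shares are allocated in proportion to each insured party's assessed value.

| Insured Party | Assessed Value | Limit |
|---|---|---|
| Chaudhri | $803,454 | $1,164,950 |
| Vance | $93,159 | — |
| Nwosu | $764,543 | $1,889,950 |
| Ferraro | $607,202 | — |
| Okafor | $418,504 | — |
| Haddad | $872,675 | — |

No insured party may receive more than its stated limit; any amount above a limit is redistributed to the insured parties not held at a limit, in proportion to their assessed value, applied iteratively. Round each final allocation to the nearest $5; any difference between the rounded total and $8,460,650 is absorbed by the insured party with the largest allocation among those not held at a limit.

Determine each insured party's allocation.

Combined assessed value = 3,559,537.
Pro-rata shares before constraints: Chaudhri 1,909,726.77; Vance 221,429.27; Nwosu 1,817,239.36; Ferraro 1,443,256.13; Okafor 994,740.57; Haddad 2,074,257.90.
Cap binds for Chaudhri ($1,164,950); balance $7,295,700 reallocated over remaining assessed value 2,756,083.
Cap binds for Nwosu ($1,889,950); balance $5,405,750 reallocated over remaining assessed value 1,991,540.
Shares after redistribution: Vance 252,866.76 → $252,865; Ferraro 1,648,162.83 → $1,648,165; Okafor 1,135,969.15 → $1,135,970; Haddad 2,368,751.26 → $2,368,750.

Chaudhri: $1,164,950 | Vance: $252,865 | Nwosu: $1,889,950 | Ferraro: $1,648,165 | Okafor: $1,135,970 | Haddad: $2,368,750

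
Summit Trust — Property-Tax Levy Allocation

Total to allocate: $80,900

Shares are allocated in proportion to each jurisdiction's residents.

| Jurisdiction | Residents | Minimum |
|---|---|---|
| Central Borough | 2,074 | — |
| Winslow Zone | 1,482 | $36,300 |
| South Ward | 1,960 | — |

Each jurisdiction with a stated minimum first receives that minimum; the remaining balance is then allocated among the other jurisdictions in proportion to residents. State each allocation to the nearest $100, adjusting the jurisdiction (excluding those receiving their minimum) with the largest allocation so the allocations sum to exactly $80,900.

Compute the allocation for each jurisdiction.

Central Borough: $22,900 | Winslow Zone: $36,300 | South Ward: $21,700

Guaranteed amounts: Winslow Zone $36,300. Balance $44,600.
Balance split over remaining residents 4,034: Central Borough 22,930.19 → $22,900; South Ward 21,669.81 → $21,700.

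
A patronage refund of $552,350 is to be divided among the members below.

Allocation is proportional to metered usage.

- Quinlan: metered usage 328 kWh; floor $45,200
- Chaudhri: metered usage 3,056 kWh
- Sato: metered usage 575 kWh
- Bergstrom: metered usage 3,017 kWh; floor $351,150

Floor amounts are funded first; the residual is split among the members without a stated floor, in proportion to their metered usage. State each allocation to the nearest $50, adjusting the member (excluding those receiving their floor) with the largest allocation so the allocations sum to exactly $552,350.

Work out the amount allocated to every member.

Guaranteed amounts: Quinlan $45,200; Bergstrom $351,150. Balance $156,000.
Balance split over remaining metered usage 3,631: Chaudhri 131,296.06 → $131,300; Sato 24,703.94 → $24,700.

Quinlan: $45,200 · Chaudhri: $131,300 · Sato: $24,700 · Bergstrom: $351,150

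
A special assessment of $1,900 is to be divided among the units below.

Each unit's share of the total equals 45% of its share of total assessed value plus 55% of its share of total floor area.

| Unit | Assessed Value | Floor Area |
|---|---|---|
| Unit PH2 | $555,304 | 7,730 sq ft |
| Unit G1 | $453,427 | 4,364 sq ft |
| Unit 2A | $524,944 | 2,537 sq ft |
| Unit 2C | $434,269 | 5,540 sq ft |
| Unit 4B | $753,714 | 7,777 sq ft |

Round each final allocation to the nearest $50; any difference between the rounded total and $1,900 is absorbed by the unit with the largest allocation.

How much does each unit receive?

Unit PH2: $450; Unit G1: $300; Unit 2A: $250; Unit 2C: $350; Unit 4B: $550

Totals — assessed value 2,721,658, floor area 27,948.
Composite weights (45% assessed value + 55% floor area): Unit PH2 0.2439; Unit G1 0.1609; Unit 2A 0.1367; Unit 2C 0.1808; Unit 4B 0.2777.
Pro-rata amounts: Unit PH2 463.48; Unit G1 305.62; Unit 2A 259.77; Unit 2C 343.57; Unit 4B 527.57.
Rounded to nearest $50: Unit PH2 $450; Unit G1 $300; Unit 2A $250; Unit 2C $350; Unit 4B $550. Sum = $1,900.
Sum already equals the total — no adjustment.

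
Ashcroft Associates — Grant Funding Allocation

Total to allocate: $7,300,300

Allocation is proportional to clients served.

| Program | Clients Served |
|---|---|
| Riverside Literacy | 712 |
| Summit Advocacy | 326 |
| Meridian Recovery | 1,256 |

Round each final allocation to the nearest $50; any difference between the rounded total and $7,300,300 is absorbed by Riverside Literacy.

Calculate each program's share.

Total clients served = 2,294.
Unrounded shares: Riverside Literacy 712/2,294 × $7,300,300 = 2,265,829.82; Summit Advocacy 326/2,294 × $7,300,300 = 1,037,444.55; Meridian Recovery 1,256/2,294 × $7,300,300 = 3,997,025.63.
At nearest $50: Riverside Literacy $2,265,850; Summit Advocacy $1,037,450; Meridian Recovery $3,997,050. Sum = $7,300,350.
Difference $7,300,300 − $7,300,350 = −$50 applied to Riverside Literacy: Riverside Literacy becomes $2,265,800.

Riverside Literacy: $2,265,800; Summit Advocacy: $1,037,450; Meridian Recovery: $3,997,050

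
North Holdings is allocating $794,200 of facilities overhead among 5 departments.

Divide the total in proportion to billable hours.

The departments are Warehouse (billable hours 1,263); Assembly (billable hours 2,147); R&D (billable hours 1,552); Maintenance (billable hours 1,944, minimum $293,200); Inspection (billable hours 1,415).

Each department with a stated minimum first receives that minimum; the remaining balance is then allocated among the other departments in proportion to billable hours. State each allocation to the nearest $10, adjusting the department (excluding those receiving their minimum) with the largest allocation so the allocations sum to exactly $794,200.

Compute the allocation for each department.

Fund the minimums — Maintenance $293,200. Remaining pool $501,000.
Remaining pool split over remaining billable hours 6,377: Warehouse 99,225.81 → $99,230; Assembly 168,676.02 → $168,680; R&D 121,930.69 → $121,930; Inspection 111,167.48 → $111,170.
Rounding difference −$10 applied to Assembly → $168,670.

Warehouse: $99,230; Assembly: $168,670; R&D: $121,930; Maintenance: $293,200; Inspection: $111,170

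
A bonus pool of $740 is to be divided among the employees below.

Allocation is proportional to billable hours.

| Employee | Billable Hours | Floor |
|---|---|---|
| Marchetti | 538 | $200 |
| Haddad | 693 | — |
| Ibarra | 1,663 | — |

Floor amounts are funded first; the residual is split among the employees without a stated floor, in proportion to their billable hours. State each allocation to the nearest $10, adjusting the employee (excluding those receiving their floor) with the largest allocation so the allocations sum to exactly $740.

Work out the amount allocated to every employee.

Marchetti: $200; Haddad: $160; Ibarra: $380

Guaranteed amounts: Marchetti $200. Residual $540.
Residual split over remaining billable hours 2,356: Haddad 158.84 → $160; Ibarra 381.16 → $380.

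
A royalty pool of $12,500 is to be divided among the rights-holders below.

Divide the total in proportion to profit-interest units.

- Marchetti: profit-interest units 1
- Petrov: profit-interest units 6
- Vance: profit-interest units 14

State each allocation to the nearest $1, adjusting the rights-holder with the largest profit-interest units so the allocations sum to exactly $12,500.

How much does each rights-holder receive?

Marchetti: $595 · Petrov: $3,571 · Vance: $8,334

Combined profit-interest units = 21.
Pro-rata amounts: Marchetti 1/21 × $12,500 = 595.24; Petrov 6/21 × $12,500 = 3,571.43; Vance 14/21 × $12,500 = 8,333.33.
At nearest $1: Marchetti $595; Petrov $3,571; Vance $8,333. Sum = $12,499.
Difference $12,500 − $12,499 = +$1 applied to largest profit-interest units (Vance): Vance becomes $8,334.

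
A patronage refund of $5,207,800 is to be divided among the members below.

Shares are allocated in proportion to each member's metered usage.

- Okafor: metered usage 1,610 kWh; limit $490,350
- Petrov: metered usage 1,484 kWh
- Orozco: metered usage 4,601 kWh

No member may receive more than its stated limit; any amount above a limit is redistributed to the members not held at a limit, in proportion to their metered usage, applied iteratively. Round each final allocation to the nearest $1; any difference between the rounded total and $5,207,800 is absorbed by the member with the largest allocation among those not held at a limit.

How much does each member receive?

Okafor: $490,350; Petrov: $1,150,484; Orozco: $3,566,966

Total metered usage = 7,695.
Proportional shares (ignoring caps): Okafor 1,089,611.18; Petrov 1,004,337.26; Orozco 3,113,851.57.
Capped: Okafor ($490,350); balance $4,717,450 reallocated over remaining metered usage 6,085.
Redistributed shares: Petrov 1,150,484.11 → $1,150,484; Orozco 3,566,965.89 → $3,566,966.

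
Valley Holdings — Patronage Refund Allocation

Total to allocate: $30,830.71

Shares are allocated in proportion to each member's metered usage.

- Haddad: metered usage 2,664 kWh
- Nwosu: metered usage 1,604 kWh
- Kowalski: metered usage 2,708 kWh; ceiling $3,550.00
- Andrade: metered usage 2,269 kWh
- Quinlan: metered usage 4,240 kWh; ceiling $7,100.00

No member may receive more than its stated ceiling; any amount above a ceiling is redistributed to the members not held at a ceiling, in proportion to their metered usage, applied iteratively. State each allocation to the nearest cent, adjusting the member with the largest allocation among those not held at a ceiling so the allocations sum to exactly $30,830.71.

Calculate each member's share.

Total metered usage = 13,485.
Proportional shares (ignoring caps): Haddad 6,090.6942; Nwosu 3,667.2198; Kowalski 6,191.2913; Andrade 5,187.6070; Quinlan 9,693.8977.
Cap binds for Kowalski ($3,550.00), Quinlan ($7,100.00); balance $20,180.71 reallocated over remaining metered usage 6,537.
Shares after redistribution: Haddad 8,224.1719 → $8,224.17; Nwosu 4,951.7912 → $4,951.79; Andrade 7,004.7470 → $7,004.75.

Haddad: $8,224.17 | Nwosu: $4,951.79 | Kowalski: $3,550.00 | Andrade: $7,004.75 | Quinlan: $7,100.00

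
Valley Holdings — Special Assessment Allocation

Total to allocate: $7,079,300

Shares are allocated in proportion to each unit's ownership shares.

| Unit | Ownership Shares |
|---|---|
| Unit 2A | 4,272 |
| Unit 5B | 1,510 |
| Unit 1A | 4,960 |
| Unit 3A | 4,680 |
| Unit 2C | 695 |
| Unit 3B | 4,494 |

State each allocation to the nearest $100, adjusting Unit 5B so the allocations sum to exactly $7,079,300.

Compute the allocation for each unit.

Total ownership shares = 20,611.
Proportional shares: Unit 2A 4,272/20,611 × $7,079,300 = 1,467,312.10; Unit 5B 1,510/20,611 × $7,079,300 = 518,642.62; Unit 1A 4,960/20,611 × $7,079,300 = 1,703,620.79; Unit 3A 4,680/20,611 × $7,079,300 = 1,607,448.64; Unit 2C 695/20,611 × $7,079,300 = 238,712.99; Unit 3B 4,494/20,611 × $7,079,300 = 1,543,562.86.
At nearest $100: Unit 2A $1,467,300; Unit 5B $518,600; Unit 1A $1,703,600; Unit 3A $1,607,400; Unit 2C $238,700; Unit 3B $1,543,600. Sum = $7,079,200.
Difference $7,079,300 − $7,079,200 = +$100 applied to Unit 5B: Unit 5B becomes $518,700.

Unit 2A: $1,467,300 · Unit 5B: $518,700 · Unit 1A: $1,703,600 · Unit 3A: $1,607,400 · Unit 2C: $238,700 · Unit 3B: $1,543,600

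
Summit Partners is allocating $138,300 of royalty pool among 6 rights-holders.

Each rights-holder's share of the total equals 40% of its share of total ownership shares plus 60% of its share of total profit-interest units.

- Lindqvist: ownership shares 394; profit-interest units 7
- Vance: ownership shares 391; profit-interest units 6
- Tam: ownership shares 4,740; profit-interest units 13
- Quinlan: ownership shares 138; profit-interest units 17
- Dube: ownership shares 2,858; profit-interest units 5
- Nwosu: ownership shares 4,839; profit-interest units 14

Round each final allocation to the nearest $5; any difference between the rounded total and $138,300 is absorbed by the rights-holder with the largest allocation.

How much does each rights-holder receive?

Lindqvist: $11,000 | Vance: $9,650 | Tam: $37,025 | Quinlan: $23,325 | Dube: $18,525 | Nwosu: $38,775

Ownership shares total 13,360; profit-interest units total 62.
Combined weights (40% ownership shares + 60% profit-interest units): Lindqvist 0.0795; Vance 0.0698; Tam 0.2677; Quinlan 0.1686; Dube 0.1340; Nwosu 0.2804.
Unrounded shares: Lindqvist 11,000.15; Vance 9,649.34; Tam 37,026.04; Quinlan 23,324.00; Dube 18,526.11; Nwosu 38,774.36.
At nearest $5: Lindqvist $11,000; Vance $9,650; Tam $37,025; Quinlan $23,325; Dube $18,525; Nwosu $38,775. Sum = $138,300.
Sum already equals the total — no adjustment.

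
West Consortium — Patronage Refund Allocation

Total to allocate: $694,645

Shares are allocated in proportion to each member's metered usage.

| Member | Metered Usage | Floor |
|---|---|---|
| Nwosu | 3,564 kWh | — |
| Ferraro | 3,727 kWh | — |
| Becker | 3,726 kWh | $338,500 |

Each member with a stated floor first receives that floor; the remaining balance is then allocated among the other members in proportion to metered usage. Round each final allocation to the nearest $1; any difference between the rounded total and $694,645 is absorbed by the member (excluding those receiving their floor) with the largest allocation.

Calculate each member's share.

Nwosu: $174,091 · Ferraro: $182,054 · Becker: $338,500

Fund the minimums — Becker $338,500. Residual $356,145.
Residual split over remaining metered usage 7,291: Nwosu 174,091.45 → $174,091; Ferraro 182,053.55 → $182,054.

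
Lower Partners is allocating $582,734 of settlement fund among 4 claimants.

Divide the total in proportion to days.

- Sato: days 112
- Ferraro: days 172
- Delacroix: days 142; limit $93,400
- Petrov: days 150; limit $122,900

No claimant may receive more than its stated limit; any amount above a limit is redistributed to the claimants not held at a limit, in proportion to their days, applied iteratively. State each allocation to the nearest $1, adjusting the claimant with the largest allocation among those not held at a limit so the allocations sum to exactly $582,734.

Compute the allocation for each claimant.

Sato: $144,509 | Ferraro: $221,925 | Delacroix: $93,400 | Petrov: $122,900

Combined days = 576.
Proportional shares (ignoring caps): Sato 113,309.39; Ferraro 174,010.85; Delacroix 143,660.12; Petrov 151,753.65.
Held at cap: Delacroix ($93,400), Petrov ($122,900); balance $366,434 reallocated over remaining days 284.
Remaining shares: Sato 144,509.18 → $144,509; Ferraro 221,924.82 → $221,925.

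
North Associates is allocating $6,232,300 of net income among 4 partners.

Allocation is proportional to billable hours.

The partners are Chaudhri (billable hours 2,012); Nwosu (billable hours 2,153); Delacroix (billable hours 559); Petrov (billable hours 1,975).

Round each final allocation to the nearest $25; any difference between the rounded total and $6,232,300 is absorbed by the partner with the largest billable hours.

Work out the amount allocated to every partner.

Chaudhri: $1,871,825 · Nwosu: $2,003,025 · Delacroix: $520,050 · Petrov: $1,837,400

Billable hours total: 6,699.
Proportional shares: Chaudhri 2,012/6,699 × $6,232,300 = 1,871,829.77; Nwosu 2,153/6,699 × $6,232,300 = 2,003,006.70; Delacroix 559/6,699 × $6,232,300 = 520,056.08; Petrov 1,975/6,699 × $6,232,300 = 1,837,407.45.
At nearest $25: Chaudhri $1,871,825; Nwosu $2,003,000; Delacroix $520,050; Petrov $1,837,400. Sum = $6,232,275.
Difference $6,232,300 − $6,232,275 = +$25 applied to largest billable hours (Nwosu): Nwosu becomes $2,003,025.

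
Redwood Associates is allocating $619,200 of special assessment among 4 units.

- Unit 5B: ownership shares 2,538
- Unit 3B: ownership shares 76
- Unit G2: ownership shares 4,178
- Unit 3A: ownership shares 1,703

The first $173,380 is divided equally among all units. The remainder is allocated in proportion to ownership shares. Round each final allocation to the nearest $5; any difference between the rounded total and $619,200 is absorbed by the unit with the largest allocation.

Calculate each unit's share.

First tranche $173,380 split equally: $43,345 each.
Remainder $445,820 by ownership shares (total 8,495): Unit 5B 133,194.96 → $133,195; Unit 3B 3,988.50 → $3,990; Unit G2 219,262.62 → $219,265; Unit 3A 89,373.92 → $89,375.
Rounding difference −$5 on remainder applied to Unit G2.
Totals: Unit 5B $43,345 + $133,195 = $176,540; Unit 3B $43,345 + $3,990 = $47,335; Unit G2 $43,345 + $219,260 = $262,605; Unit 3A $43,345 + $89,375 = $132,720.

Unit 5B: $176,540 | Unit 3B: $47,335 | Unit G2: $262,605 | Unit 3A: $132,720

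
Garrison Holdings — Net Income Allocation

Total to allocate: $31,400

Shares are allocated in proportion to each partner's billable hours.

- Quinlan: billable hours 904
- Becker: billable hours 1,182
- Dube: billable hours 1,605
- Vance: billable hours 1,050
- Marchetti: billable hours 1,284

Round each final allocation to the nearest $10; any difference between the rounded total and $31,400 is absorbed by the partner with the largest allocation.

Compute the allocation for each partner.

Quinlan: $4,710 · Becker: $6,160 · Dube: $8,370 · Vance: $5,470 · Marchetti: $6,690

Combined billable hours = 6,025.
Proportional shares: Quinlan 904/6,025 × $31,400 = 4,711.30; Becker 1,182/6,025 × $31,400 = 6,160.13; Dube 1,605/6,025 × $31,400 = 8,364.65; Vance 1,050/6,025 × $31,400 = 5,472.20; Marchetti 1,284/6,025 × $31,400 = 6,691.72.
At nearest $10: Quinlan $4,710; Becker $6,160; Dube $8,360; Vance $5,470; Marchetti $6,690. Sum = $31,390.
Difference $31,400 − $31,390 = +$10 applied to largest allocation (Dube): Dube becomes $8,370.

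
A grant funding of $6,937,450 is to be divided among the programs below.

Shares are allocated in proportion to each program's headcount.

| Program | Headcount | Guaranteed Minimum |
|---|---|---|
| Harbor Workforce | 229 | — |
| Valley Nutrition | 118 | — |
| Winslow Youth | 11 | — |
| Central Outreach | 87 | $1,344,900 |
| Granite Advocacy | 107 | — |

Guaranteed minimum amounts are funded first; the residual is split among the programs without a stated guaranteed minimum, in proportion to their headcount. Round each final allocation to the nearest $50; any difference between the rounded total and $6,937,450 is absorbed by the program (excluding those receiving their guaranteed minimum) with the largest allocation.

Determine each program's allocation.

Harbor Workforce: $2,754,150 · Valley Nutrition: $1,419,200 · Winslow Youth: $132,300 · Central Outreach: $1,344,900 · Granite Advocacy: $1,286,900

Fund the minimums — Central Outreach $1,344,900. Remaining pool $5,592,550.
Remaining pool split over remaining headcount 465: Harbor Workforce 2,754,180.54 → $2,754,200; Valley Nutrition 1,419,184.73 → $1,419,200; Winslow Youth 132,296.88 → $132,300; Granite Advocacy 1,286,887.85 → $1,286,900.
Rounding difference −$50 applied to Harbor Workforce → $2,754,150.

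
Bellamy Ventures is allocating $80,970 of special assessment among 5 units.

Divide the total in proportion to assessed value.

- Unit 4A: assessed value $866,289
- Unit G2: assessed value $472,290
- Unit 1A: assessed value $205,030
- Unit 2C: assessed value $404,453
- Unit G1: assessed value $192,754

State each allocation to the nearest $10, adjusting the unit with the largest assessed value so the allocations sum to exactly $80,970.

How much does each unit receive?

Unit 4A: $32,770 | Unit G2: $17,860 | Unit 1A: $7,750 | Unit 2C: $15,300 | Unit G1: $7,290

Combined assessed value = 2,140,816.
Proportional shares: Unit 4A 866,289/2,140,816 × $80,970 = 32,764.81; Unit G2 472,290/2,140,816 × $80,970 = 17,862.97; Unit 1A 205,030/2,140,816 × $80,970 = 7,754.65; Unit 2C 404,453/2,140,816 × $80,970 = 15,297.23; Unit G1 192,754/2,140,816 × $80,970 = 7,290.35.
After rounding ($10): Unit 4A $32,760; Unit G2 $17,860; Unit 1A $7,750; Unit 2C $15,300; Unit G1 $7,290. Sum = $80,960.
Difference $80,970 − $80,960 = +$10 applied to largest assessed value (Unit 4A): Unit 4A becomes $32,770.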